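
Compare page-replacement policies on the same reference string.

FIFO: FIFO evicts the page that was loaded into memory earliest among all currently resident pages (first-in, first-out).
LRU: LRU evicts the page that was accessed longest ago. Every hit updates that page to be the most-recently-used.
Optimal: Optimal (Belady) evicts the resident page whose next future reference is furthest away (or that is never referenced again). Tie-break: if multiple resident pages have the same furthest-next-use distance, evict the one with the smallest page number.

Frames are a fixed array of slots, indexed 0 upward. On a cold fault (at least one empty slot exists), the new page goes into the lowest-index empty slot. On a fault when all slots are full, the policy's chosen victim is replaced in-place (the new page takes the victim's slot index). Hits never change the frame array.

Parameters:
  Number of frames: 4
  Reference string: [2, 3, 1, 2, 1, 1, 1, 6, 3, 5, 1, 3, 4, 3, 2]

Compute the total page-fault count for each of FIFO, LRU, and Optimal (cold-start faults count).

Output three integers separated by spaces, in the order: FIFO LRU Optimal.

--- FIFO ---
  step 0: ref 2 -> FAULT, frames=[2,-,-,-] (faults so far: 1)
  step 1: ref 3 -> FAULT, frames=[2,3,-,-] (faults so far: 2)
  step 2: ref 1 -> FAULT, frames=[2,3,1,-] (faults so far: 3)
  step 3: ref 2 -> HIT, frames=[2,3,1,-] (faults so far: 3)
  step 4: ref 1 -> HIT, frames=[2,3,1,-] (faults so far: 3)
  step 5: ref 1 -> HIT, frames=[2,3,1,-] (faults so far: 3)
  step 6: ref 1 -> HIT, frames=[2,3,1,-] (faults so far: 3)
  step 7: ref 6 -> FAULT, frames=[2,3,1,6] (faults so far: 4)
  step 8: ref 3 -> HIT, frames=[2,3,1,6] (faults so far: 4)
  step 9: ref 5 -> FAULT, evict 2, frames=[5,3,1,6] (faults so far: 5)
  step 10: ref 1 -> HIT, frames=[5,3,1,6] (faults so far: 5)
  step 11: ref 3 -> HIT, frames=[5,3,1,6] (faults so far: 5)
  step 12: ref 4 -> FAULT, evict 3, frames=[5,4,1,6] (faults so far: 6)
  step 13: ref 3 -> FAULT, evict 1, frames=[5,4,3,6] (faults so far: 7)
  step 14: ref 2 -> FAULT, evict 6, frames=[5,4,3,2] (faults so far: 8)
  FIFO total faults: 8
--- LRU ---
  step 0: ref 2 -> FAULT, frames=[2,-,-,-] (faults so far: 1)
  step 1: ref 3 -> FAULT, frames=[2,3,-,-] (faults so far: 2)
  step 2: ref 1 -> FAULT, frames=[2,3,1,-] (faults so far: 3)
  step 3: ref 2 -> HIT, frames=[2,3,1,-] (faults so far: 3)
  step 4: ref 1 -> HIT, frames=[2,3,1,-] (faults so far: 3)
  step 5: ref 1 -> HIT, frames=[2,3,1,-] (faults so far: 3)
  step 6: ref 1 -> HIT, frames=[2,3,1,-] (faults so far: 3)
  step 7: ref 6 -> FAULT, frames=[2,3,1,6] (faults so far: 4)
  step 8: ref 3 -> HIT, frames=[2,3,1,6] (faults so far: 4)
  step 9: ref 5 -> FAULT, evict 2, frames=[5,3,1,6] (faults so far: 5)
  step 10: ref 1 -> HIT, frames=[5,3,1,6] (faults so far: 5)
  step 11: ref 3 -> HIT, frames=[5,3,1,6] (faults so far: 5)
  step 12: ref 4 -> FAULT, evict 6, frames=[5,3,1,4] (faults so far: 6)
  step 13: ref 3 -> HIT, frames=[5,3,1,4] (faults so far: 6)
  step 14: ref 2 -> FAULT, evict 5, frames=[2,3,1,4] (faults so far: 7)
  LRU total faults: 7
--- Optimal ---
  step 0: ref 2 -> FAULT, frames=[2,-,-,-] (faults so far: 1)
  step 1: ref 3 -> FAULT, frames=[2,3,-,-] (faults so far: 2)
  step 2: ref 1 -> FAULT, frames=[2,3,1,-] (faults so far: 3)
  step 3: ref 2 -> HIT, frames=[2,3,1,-] (faults so far: 3)
  step 4: ref 1 -> HIT, frames=[2,3,1,-] (faults so far: 3)
  step 5: ref 1 -> HIT, frames=[2,3,1,-] (faults so far: 3)
  step 6: ref 1 -> HIT, frames=[2,3,1,-] (faults so far: 3)
  step 7: ref 6 -> FAULT, frames=[2,3,1,6] (faults so far: 4)
  step 8: ref 3 -> HIT, frames=[2,3,1,6] (faults so far: 4)
  step 9: ref 5 -> FAULT, evict 6, frames=[2,3,1,5] (faults so far: 5)
  step 10: ref 1 -> HIT, frames=[2,3,1,5] (faults so far: 5)
  step 11: ref 3 -> HIT, frames=[2,3,1,5] (faults so far: 5)
  step 12: ref 4 -> FAULT, evict 1, frames=[2,3,4,5] (faults so far: 6)
  step 13: ref 3 -> HIT, frames=[2,3,4,5] (faults so far: 6)
  step 14: ref 2 -> HIT, frames=[2,3,4,5] (faults so far: 6)
  Optimal total faults: 6

Answer: 8 7 6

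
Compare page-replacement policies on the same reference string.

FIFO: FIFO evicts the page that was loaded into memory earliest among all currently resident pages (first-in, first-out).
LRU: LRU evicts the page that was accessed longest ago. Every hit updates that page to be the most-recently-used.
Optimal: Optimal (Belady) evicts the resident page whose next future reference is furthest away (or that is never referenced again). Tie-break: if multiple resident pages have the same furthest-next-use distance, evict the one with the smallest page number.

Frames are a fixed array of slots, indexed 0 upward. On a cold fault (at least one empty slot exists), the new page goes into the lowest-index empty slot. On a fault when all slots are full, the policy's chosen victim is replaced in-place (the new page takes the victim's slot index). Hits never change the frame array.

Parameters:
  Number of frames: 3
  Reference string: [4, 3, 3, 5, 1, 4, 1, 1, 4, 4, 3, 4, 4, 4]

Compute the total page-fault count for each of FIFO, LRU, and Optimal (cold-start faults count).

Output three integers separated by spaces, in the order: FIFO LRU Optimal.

--- FIFO ---
  step 0: ref 4 -> FAULT, frames=[4,-,-] (faults so far: 1)
  step 1: ref 3 -> FAULT, frames=[4,3,-] (faults so far: 2)
  step 2: ref 3 -> HIT, frames=[4,3,-] (faults so far: 2)
  step 3: ref 5 -> FAULT, frames=[4,3,5] (faults so far: 3)
  step 4: ref 1 -> FAULT, evict 4, frames=[1,3,5] (faults so far: 4)
  step 5: ref 4 -> FAULT, evict 3, frames=[1,4,5] (faults so far: 5)
  step 6: ref 1 -> HIT, frames=[1,4,5] (faults so far: 5)
  step 7: ref 1 -> HIT, frames=[1,4,5] (faults so far: 5)
  step 8: ref 4 -> HIT, frames=[1,4,5] (faults so far: 5)
  step 9: ref 4 -> HIT, frames=[1,4,5] (faults so far: 5)
  step 10: ref 3 -> FAULT, evict 5, frames=[1,4,3] (faults so far: 6)
  step 11: ref 4 -> HIT, frames=[1,4,3] (faults so far: 6)
  step 12: ref 4 -> HIT, frames=[1,4,3] (faults so far: 6)
  step 13: ref 4 -> HIT, frames=[1,4,3] (faults so far: 6)
  FIFO total faults: 6
--- LRU ---
  step 0: ref 4 -> FAULT, frames=[4,-,-] (faults so far: 1)
  step 1: ref 3 -> FAULT, frames=[4,3,-] (faults so far: 2)
  step 2: ref 3 -> HIT, frames=[4,3,-] (faults so far: 2)
  step 3: ref 5 -> FAULT, frames=[4,3,5] (faults so far: 3)
  step 4: ref 1 -> FAULT, evict 4, frames=[1,3,5] (faults so far: 4)
  step 5: ref 4 -> FAULT, evict 3, frames=[1,4,5] (faults so far: 5)
  step 6: ref 1 -> HIT, frames=[1,4,5] (faults so far: 5)
  step 7: ref 1 -> HIT, frames=[1,4,5] (faults so far: 5)
  step 8: ref 4 -> HIT, frames=[1,4,5] (faults so far: 5)
  step 9: ref 4 -> HIT, frames=[1,4,5] (faults so far: 5)
  step 10: ref 3 -> FAULT, evict 5, frames=[1,4,3] (faults so far: 6)
  step 11: ref 4 -> HIT, frames=[1,4,3] (faults so far: 6)
  step 12: ref 4 -> HIT, frames=[1,4,3] (faults so far: 6)
  step 13: ref 4 -> HIT, frames=[1,4,3] (faults so far: 6)
  LRU total faults: 6
--- Optimal ---
  step 0: ref 4 -> FAULT, frames=[4,-,-] (faults so far: 1)
  step 1: ref 3 -> FAULT, frames=[4,3,-] (faults so far: 2)
  step 2: ref 3 -> HIT, frames=[4,3,-] (faults so far: 2)
  step 3: ref 5 -> FAULT, frames=[4,3,5] (faults so far: 3)
  step 4: ref 1 -> FAULT, evict 5, frames=[4,3,1] (faults so far: 4)
  step 5: ref 4 -> HIT, frames=[4,3,1] (faults so far: 4)
  step 6: ref 1 -> HIT, frames=[4,3,1] (faults so far: 4)
  step 7: ref 1 -> HIT, frames=[4,3,1] (faults so far: 4)
  step 8: ref 4 -> HIT, frames=[4,3,1] (faults so far: 4)
  step 9: ref 4 -> HIT, frames=[4,3,1] (faults so far: 4)
  step 10: ref 3 -> HIT, frames=[4,3,1] (faults so far: 4)
  step 11: ref 4 -> HIT, frames=[4,3,1] (faults so far: 4)
  step 12: ref 4 -> HIT, frames=[4,3,1] (faults so far: 4)
  step 13: ref 4 -> HIT, frames=[4,3,1] (faults so far: 4)
  Optimal total faults: 4

Answer: 6 6 4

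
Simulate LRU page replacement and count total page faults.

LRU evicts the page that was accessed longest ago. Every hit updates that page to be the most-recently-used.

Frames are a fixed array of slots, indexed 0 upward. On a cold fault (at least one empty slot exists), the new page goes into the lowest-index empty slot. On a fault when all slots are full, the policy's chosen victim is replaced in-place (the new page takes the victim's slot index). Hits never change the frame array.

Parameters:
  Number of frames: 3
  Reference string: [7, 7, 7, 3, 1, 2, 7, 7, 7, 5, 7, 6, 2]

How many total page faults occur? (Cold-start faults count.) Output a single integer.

Step 0: ref 7 → FAULT, frames=[7,-,-]
Step 1: ref 7 → HIT, frames=[7,-,-]
Step 2: ref 7 → HIT, frames=[7,-,-]
Step 3: ref 3 → FAULT, frames=[7,3,-]
Step 4: ref 1 → FAULT, frames=[7,3,1]
Step 5: ref 2 → FAULT (evict 7), frames=[2,3,1]
Step 6: ref 7 → FAULT (evict 3), frames=[2,7,1]
Step 7: ref 7 → HIT, frames=[2,7,1]
Step 8: ref 7 → HIT, frames=[2,7,1]
Step 9: ref 5 → FAULT (evict 1), frames=[2,7,5]
Step 10: ref 7 → HIT, frames=[2,7,5]
Step 11: ref 6 → FAULT (evict 2), frames=[6,7,5]
Step 12: ref 2 → FAULT (evict 5), frames=[6,7,2]
Total faults: 8

Answer: 8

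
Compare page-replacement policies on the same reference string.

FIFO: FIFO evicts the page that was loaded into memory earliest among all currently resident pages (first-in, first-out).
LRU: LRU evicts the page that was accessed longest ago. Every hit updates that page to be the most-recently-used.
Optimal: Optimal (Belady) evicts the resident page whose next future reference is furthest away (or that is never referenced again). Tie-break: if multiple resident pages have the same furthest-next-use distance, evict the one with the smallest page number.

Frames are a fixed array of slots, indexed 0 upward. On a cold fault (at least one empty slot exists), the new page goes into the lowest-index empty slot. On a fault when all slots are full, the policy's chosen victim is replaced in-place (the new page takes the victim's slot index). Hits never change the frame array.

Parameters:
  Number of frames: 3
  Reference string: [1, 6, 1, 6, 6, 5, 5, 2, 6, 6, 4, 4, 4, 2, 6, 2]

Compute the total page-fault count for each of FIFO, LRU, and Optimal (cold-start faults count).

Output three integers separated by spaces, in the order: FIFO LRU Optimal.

Answer: 6 5 5

Derivation:
--- FIFO ---
  step 0: ref 1 -> FAULT, frames=[1,-,-] (faults so far: 1)
  step 1: ref 6 -> FAULT, frames=[1,6,-] (faults so far: 2)
  step 2: ref 1 -> HIT, frames=[1,6,-] (faults so far: 2)
  step 3: ref 6 -> HIT, frames=[1,6,-] (faults so far: 2)
  step 4: ref 6 -> HIT, frames=[1,6,-] (faults so far: 2)
  step 5: ref 5 -> FAULT, frames=[1,6,5] (faults so far: 3)
  step 6: ref 5 -> HIT, frames=[1,6,5] (faults so far: 3)
  step 7: ref 2 -> FAULT, evict 1, frames=[2,6,5] (faults so far: 4)
  step 8: ref 6 -> HIT, frames=[2,6,5] (faults so far: 4)
  step 9: ref 6 -> HIT, frames=[2,6,5] (faults so far: 4)
  step 10: ref 4 -> FAULT, evict 6, frames=[2,4,5] (faults so far: 5)
  step 11: ref 4 -> HIT, frames=[2,4,5] (faults so far: 5)
  step 12: ref 4 -> HIT, frames=[2,4,5] (faults so far: 5)
  step 13: ref 2 -> HIT, frames=[2,4,5] (faults so far: 5)
  step 14: ref 6 -> FAULT, evict 5, frames=[2,4,6] (faults so far: 6)
  step 15: ref 2 -> HIT, frames=[2,4,6] (faults so far: 6)
  FIFO total faults: 6
--- LRU ---
  step 0: ref 1 -> FAULT, frames=[1,-,-] (faults so far: 1)
  step 1: ref 6 -> FAULT, frames=[1,6,-] (faults so far: 2)
  step 2: ref 1 -> HIT, frames=[1,6,-] (faults so far: 2)
  step 3: ref 6 -> HIT, frames=[1,6,-] (faults so far: 2)
  step 4: ref 6 -> HIT, frames=[1,6,-] (faults so far: 2)
  step 5: ref 5 -> FAULT, frames=[1,6,5] (faults so far: 3)
  step 6: ref 5 -> HIT, frames=[1,6,5] (faults so far: 3)
  step 7: ref 2 -> FAULT, evict 1, frames=[2,6,5] (faults so far: 4)
  step 8: ref 6 -> HIT, frames=[2,6,5] (faults so far: 4)
  step 9: ref 6 -> HIT, frames=[2,6,5] (faults so far: 4)
  step 10: ref 4 -> FAULT, evict 5, frames=[2,6,4] (faults so far: 5)
  step 11: ref 4 -> HIT, frames=[2,6,4] (faults so far: 5)
  step 12: ref 4 -> HIT, frames=[2,6,4] (faults so far: 5)
  step 13: ref 2 -> HIT, frames=[2,6,4] (faults so far: 5)
  step 14: ref 6 -> HIT, frames=[2,6,4] (faults so far: 5)
  step 15: ref 2 -> HIT, frames=[2,6,4] (faults so far: 5)
  LRU total faults: 5
--- Optimal ---
  step 0: ref 1 -> FAULT, frames=[1,-,-] (faults so far: 1)
  step 1: ref 6 -> FAULT, frames=[1,6,-] (faults so far: 2)
  step 2: ref 1 -> HIT, frames=[1,6,-] (faults so far: 2)
  step 3: ref 6 -> HIT, frames=[1,6,-] (faults so far: 2)
  step 4: ref 6 -> HIT, frames=[1,6,-] (faults so far: 2)
  step 5: ref 5 -> FAULT, frames=[1,6,5] (faults so far: 3)
  step 6: ref 5 -> HIT, frames=[1,6,5] (faults so far: 3)
  step 7: ref 2 -> FAULT, evict 1, frames=[2,6,5] (faults so far: 4)
  step 8: ref 6 -> HIT, frames=[2,6,5] (faults so far: 4)
  step 9: ref 6 -> HIT, frames=[2,6,5] (faults so far: 4)
  step 10: ref 4 -> FAULT, evict 5, frames=[2,6,4] (faults so far: 5)
  step 11: ref 4 -> HIT, frames=[2,6,4] (faults so far: 5)
  step 12: ref 4 -> HIT, frames=[2,6,4] (faults so far: 5)
  step 13: ref 2 -> HIT, frames=[2,6,4] (faults so far: 5)
  step 14: ref 6 -> HIT, frames=[2,6,4] (faults so far: 5)
  step 15: ref 2 -> HIT, frames=[2,6,4] (faults so far: 5)
  Optimal total faults: 5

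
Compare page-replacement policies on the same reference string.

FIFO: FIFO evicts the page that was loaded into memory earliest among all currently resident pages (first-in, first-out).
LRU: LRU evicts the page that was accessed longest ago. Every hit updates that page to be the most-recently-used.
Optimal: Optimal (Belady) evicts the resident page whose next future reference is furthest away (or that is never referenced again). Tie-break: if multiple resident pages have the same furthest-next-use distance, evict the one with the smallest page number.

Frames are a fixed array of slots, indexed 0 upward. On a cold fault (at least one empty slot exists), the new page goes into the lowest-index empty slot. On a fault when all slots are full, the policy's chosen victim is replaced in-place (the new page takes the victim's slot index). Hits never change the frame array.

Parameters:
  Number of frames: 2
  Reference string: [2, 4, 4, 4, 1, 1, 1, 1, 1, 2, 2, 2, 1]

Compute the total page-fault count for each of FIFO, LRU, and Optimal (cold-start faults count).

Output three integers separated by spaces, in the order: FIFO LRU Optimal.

Answer: 4 4 3

Derivation:
--- FIFO ---
  step 0: ref 2 -> FAULT, frames=[2,-] (faults so far: 1)
  step 1: ref 4 -> FAULT, frames=[2,4] (faults so far: 2)
  step 2: ref 4 -> HIT, frames=[2,4] (faults so far: 2)
  step 3: ref 4 -> HIT, frames=[2,4] (faults so far: 2)
  step 4: ref 1 -> FAULT, evict 2, frames=[1,4] (faults so far: 3)
  step 5: ref 1 -> HIT, frames=[1,4] (faults so far: 3)
  step 6: ref 1 -> HIT, frames=[1,4] (faults so far: 3)
  step 7: ref 1 -> HIT, frames=[1,4] (faults so far: 3)
  step 8: ref 1 -> HIT, frames=[1,4] (faults so far: 3)
  step 9: ref 2 -> FAULT, evict 4, frames=[1,2] (faults so far: 4)
  step 10: ref 2 -> HIT, frames=[1,2] (faults so far: 4)
  step 11: ref 2 -> HIT, frames=[1,2] (faults so far: 4)
  step 12: ref 1 -> HIT, frames=[1,2] (faults so far: 4)
  FIFO total faults: 4
--- LRU ---
  step 0: ref 2 -> FAULT, frames=[2,-] (faults so far: 1)
  step 1: ref 4 -> FAULT, frames=[2,4] (faults so far: 2)
  step 2: ref 4 -> HIT, frames=[2,4] (faults so far: 2)
  step 3: ref 4 -> HIT, frames=[2,4] (faults so far: 2)
  step 4: ref 1 -> FAULT, evict 2, frames=[1,4] (faults so far: 3)
  step 5: ref 1 -> HIT, frames=[1,4] (faults so far: 3)
  step 6: ref 1 -> HIT, frames=[1,4] (faults so far: 3)
  step 7: ref 1 -> HIT, frames=[1,4] (faults so far: 3)
  step 8: ref 1 -> HIT, frames=[1,4] (faults so far: 3)
  step 9: ref 2 -> FAULT, evict 4, frames=[1,2] (faults so far: 4)
  step 10: ref 2 -> HIT, frames=[1,2] (faults so far: 4)
  step 11: ref 2 -> HIT, frames=[1,2] (faults so far: 4)
  step 12: ref 1 -> HIT, frames=[1,2] (faults so far: 4)
  LRU total faults: 4
--- Optimal ---
  step 0: ref 2 -> FAULT, frames=[2,-] (faults so far: 1)
  step 1: ref 4 -> FAULT, frames=[2,4] (faults so far: 2)
  step 2: ref 4 -> HIT, frames=[2,4] (faults so far: 2)
  step 3: ref 4 -> HIT, frames=[2,4] (faults so far: 2)
  step 4: ref 1 -> FAULT, evict 4, frames=[2,1] (faults so far: 3)
  step 5: ref 1 -> HIT, frames=[2,1] (faults so far: 3)
  step 6: ref 1 -> HIT, frames=[2,1] (faults so far: 3)
  step 7: ref 1 -> HIT, frames=[2,1] (faults so far: 3)
  step 8: ref 1 -> HIT, frames=[2,1] (faults so far: 3)
  step 9: ref 2 -> HIT, frames=[2,1] (faults so far: 3)
  step 10: ref 2 -> HIT, frames=[2,1] (faults so far: 3)
  step 11: ref 2 -> HIT, frames=[2,1] (faults so far: 3)
  step 12: ref 1 -> HIT, frames=[2,1] (faults so far: 3)
  Optimal total faults: 3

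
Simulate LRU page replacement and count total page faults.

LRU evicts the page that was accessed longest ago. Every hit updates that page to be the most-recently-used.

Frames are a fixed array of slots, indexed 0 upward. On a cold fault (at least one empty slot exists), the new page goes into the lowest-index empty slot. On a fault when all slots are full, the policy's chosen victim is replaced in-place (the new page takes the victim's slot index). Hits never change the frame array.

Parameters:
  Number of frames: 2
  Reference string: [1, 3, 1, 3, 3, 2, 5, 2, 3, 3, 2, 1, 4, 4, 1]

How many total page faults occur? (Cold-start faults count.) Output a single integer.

Step 0: ref 1 → FAULT, frames=[1,-]
Step 1: ref 3 → FAULT, frames=[1,3]
Step 2: ref 1 → HIT, frames=[1,3]
Step 3: ref 3 → HIT, frames=[1,3]
Step 4: ref 3 → HIT, frames=[1,3]
Step 5: ref 2 → FAULT (evict 1), frames=[2,3]
Step 6: ref 5 → FAULT (evict 3), frames=[2,5]
Step 7: ref 2 → HIT, frames=[2,5]
Step 8: ref 3 → FAULT (evict 5), frames=[2,3]
Step 9: ref 3 → HIT, frames=[2,3]
Step 10: ref 2 → HIT, frames=[2,3]
Step 11: ref 1 → FAULT (evict 3), frames=[2,1]
Step 12: ref 4 → FAULT (evict 2), frames=[4,1]
Step 13: ref 4 → HIT, frames=[4,1]
Step 14: ref 1 → HIT, frames=[4,1]
Total faults: 7

Answer: 7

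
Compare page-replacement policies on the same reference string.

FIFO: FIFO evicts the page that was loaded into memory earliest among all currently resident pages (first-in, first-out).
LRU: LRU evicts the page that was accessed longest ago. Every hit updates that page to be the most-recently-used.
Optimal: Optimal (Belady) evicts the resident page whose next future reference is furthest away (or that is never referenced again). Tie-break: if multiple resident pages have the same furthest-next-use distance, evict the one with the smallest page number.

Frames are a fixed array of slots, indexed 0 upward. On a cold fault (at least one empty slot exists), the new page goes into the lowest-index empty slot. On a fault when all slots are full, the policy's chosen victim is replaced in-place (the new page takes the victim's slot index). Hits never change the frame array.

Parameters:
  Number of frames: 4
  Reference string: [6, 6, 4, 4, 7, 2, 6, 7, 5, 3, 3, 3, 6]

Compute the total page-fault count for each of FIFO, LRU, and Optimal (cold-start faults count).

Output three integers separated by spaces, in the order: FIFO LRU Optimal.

--- FIFO ---
  step 0: ref 6 -> FAULT, frames=[6,-,-,-] (faults so far: 1)
  step 1: ref 6 -> HIT, frames=[6,-,-,-] (faults so far: 1)
  step 2: ref 4 -> FAULT, frames=[6,4,-,-] (faults so far: 2)
  step 3: ref 4 -> HIT, frames=[6,4,-,-] (faults so far: 2)
  step 4: ref 7 -> FAULT, frames=[6,4,7,-] (faults so far: 3)
  step 5: ref 2 -> FAULT, frames=[6,4,7,2] (faults so far: 4)
  step 6: ref 6 -> HIT, frames=[6,4,7,2] (faults so far: 4)
  step 7: ref 7 -> HIT, frames=[6,4,7,2] (faults so far: 4)
  step 8: ref 5 -> FAULT, evict 6, frames=[5,4,7,2] (faults so far: 5)
  step 9: ref 3 -> FAULT, evict 4, frames=[5,3,7,2] (faults so far: 6)
  step 10: ref 3 -> HIT, frames=[5,3,7,2] (faults so far: 6)
  step 11: ref 3 -> HIT, frames=[5,3,7,2] (faults so far: 6)
  step 12: ref 6 -> FAULT, evict 7, frames=[5,3,6,2] (faults so far: 7)
  FIFO total faults: 7
--- LRU ---
  step 0: ref 6 -> FAULT, frames=[6,-,-,-] (faults so far: 1)
  step 1: ref 6 -> HIT, frames=[6,-,-,-] (faults so far: 1)
  step 2: ref 4 -> FAULT, frames=[6,4,-,-] (faults so far: 2)
  step 3: ref 4 -> HIT, frames=[6,4,-,-] (faults so far: 2)
  step 4: ref 7 -> FAULT, frames=[6,4,7,-] (faults so far: 3)
  step 5: ref 2 -> FAULT, frames=[6,4,7,2] (faults so far: 4)
  step 6: ref 6 -> HIT, frames=[6,4,7,2] (faults so far: 4)
  step 7: ref 7 -> HIT, frames=[6,4,7,2] (faults so far: 4)
  step 8: ref 5 -> FAULT, evict 4, frames=[6,5,7,2] (faults so far: 5)
  step 9: ref 3 -> FAULT, evict 2, frames=[6,5,7,3] (faults so far: 6)
  step 10: ref 3 -> HIT, frames=[6,5,7,3] (faults so far: 6)
  step 11: ref 3 -> HIT, frames=[6,5,7,3] (faults so far: 6)
  step 12: ref 6 -> HIT, frames=[6,5,7,3] (faults so far: 6)
  LRU total faults: 6
--- Optimal ---
  step 0: ref 6 -> FAULT, frames=[6,-,-,-] (faults so far: 1)
  step 1: ref 6 -> HIT, frames=[6,-,-,-] (faults so far: 1)
  step 2: ref 4 -> FAULT, frames=[6,4,-,-] (faults so far: 2)
  step 3: ref 4 -> HIT, frames=[6,4,-,-] (faults so far: 2)
  step 4: ref 7 -> FAULT, frames=[6,4,7,-] (faults so far: 3)
  step 5: ref 2 -> FAULT, frames=[6,4,7,2] (faults so far: 4)
  step 6: ref 6 -> HIT, frames=[6,4,7,2] (faults so far: 4)
  step 7: ref 7 -> HIT, frames=[6,4,7,2] (faults so far: 4)
  step 8: ref 5 -> FAULT, evict 2, frames=[6,4,7,5] (faults so far: 5)
  step 9: ref 3 -> FAULT, evict 4, frames=[6,3,7,5] (faults so far: 6)
  step 10: ref 3 -> HIT, frames=[6,3,7,5] (faults so far: 6)
  step 11: ref 3 -> HIT, frames=[6,3,7,5] (faults so far: 6)
  step 12: ref 6 -> HIT, frames=[6,3,7,5] (faults so far: 6)
  Optimal total faults: 6

Answer: 7 6 6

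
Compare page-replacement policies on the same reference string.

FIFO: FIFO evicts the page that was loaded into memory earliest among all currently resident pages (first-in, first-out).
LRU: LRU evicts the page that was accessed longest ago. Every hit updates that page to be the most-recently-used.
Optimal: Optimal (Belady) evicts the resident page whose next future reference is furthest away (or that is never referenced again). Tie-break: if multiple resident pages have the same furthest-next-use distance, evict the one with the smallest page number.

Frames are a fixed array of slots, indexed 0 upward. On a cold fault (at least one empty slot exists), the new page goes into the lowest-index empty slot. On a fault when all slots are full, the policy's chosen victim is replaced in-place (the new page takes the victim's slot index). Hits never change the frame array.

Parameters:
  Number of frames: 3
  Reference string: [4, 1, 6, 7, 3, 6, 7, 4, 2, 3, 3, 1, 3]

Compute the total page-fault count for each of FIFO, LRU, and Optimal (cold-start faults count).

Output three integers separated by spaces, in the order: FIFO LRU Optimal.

--- FIFO ---
  step 0: ref 4 -> FAULT, frames=[4,-,-] (faults so far: 1)
  step 1: ref 1 -> FAULT, frames=[4,1,-] (faults so far: 2)
  step 2: ref 6 -> FAULT, frames=[4,1,6] (faults so far: 3)
  step 3: ref 7 -> FAULT, evict 4, frames=[7,1,6] (faults so far: 4)
  step 4: ref 3 -> FAULT, evict 1, frames=[7,3,6] (faults so far: 5)
  step 5: ref 6 -> HIT, frames=[7,3,6] (faults so far: 5)
  step 6: ref 7 -> HIT, frames=[7,3,6] (faults so far: 5)
  step 7: ref 4 -> FAULT, evict 6, frames=[7,3,4] (faults so far: 6)
  step 8: ref 2 -> FAULT, evict 7, frames=[2,3,4] (faults so far: 7)
  step 9: ref 3 -> HIT, frames=[2,3,4] (faults so far: 7)
  step 10: ref 3 -> HIT, frames=[2,3,4] (faults so far: 7)
  step 11: ref 1 -> FAULT, evict 3, frames=[2,1,4] (faults so far: 8)
  step 12: ref 3 -> FAULT, evict 4, frames=[2,1,3] (faults so far: 9)
  FIFO total faults: 9
--- LRU ---
  step 0: ref 4 -> FAULT, frames=[4,-,-] (faults so far: 1)
  step 1: ref 1 -> FAULT, frames=[4,1,-] (faults so far: 2)
  step 2: ref 6 -> FAULT, frames=[4,1,6] (faults so far: 3)
  step 3: ref 7 -> FAULT, evict 4, frames=[7,1,6] (faults so far: 4)
  step 4: ref 3 -> FAULT, evict 1, frames=[7,3,6] (faults so far: 5)
  step 5: ref 6 -> HIT, frames=[7,3,6] (faults so far: 5)
  step 6: ref 7 -> HIT, frames=[7,3,6] (faults so far: 5)
  step 7: ref 4 -> FAULT, evict 3, frames=[7,4,6] (faults so far: 6)
  step 8: ref 2 -> FAULT, evict 6, frames=[7,4,2] (faults so far: 7)
  step 9: ref 3 -> FAULT, evict 7, frames=[3,4,2] (faults so far: 8)
  step 10: ref 3 -> HIT, frames=[3,4,2] (faults so far: 8)
  step 11: ref 1 -> FAULT, evict 4, frames=[3,1,2] (faults so far: 9)
  step 12: ref 3 -> HIT, frames=[3,1,2] (faults so far: 9)
  LRU total faults: 9
--- Optimal ---
  step 0: ref 4 -> FAULT, frames=[4,-,-] (faults so far: 1)
  step 1: ref 1 -> FAULT, frames=[4,1,-] (faults so far: 2)
  step 2: ref 6 -> FAULT, frames=[4,1,6] (faults so far: 3)
  step 3: ref 7 -> FAULT, evict 1, frames=[4,7,6] (faults so far: 4)
  step 4: ref 3 -> FAULT, evict 4, frames=[3,7,6] (faults so far: 5)
  step 5: ref 6 -> HIT, frames=[3,7,6] (faults so far: 5)
  step 6: ref 7 -> HIT, frames=[3,7,6] (faults so far: 5)
  step 7: ref 4 -> FAULT, evict 6, frames=[3,7,4] (faults so far: 6)
  step 8: ref 2 -> FAULT, evict 4, frames=[3,7,2] (faults so far: 7)
  step 9: ref 3 -> HIT, frames=[3,7,2] (faults so far: 7)
  step 10: ref 3 -> HIT, frames=[3,7,2] (faults so far: 7)
  step 11: ref 1 -> FAULT, evict 2, frames=[3,7,1] (faults so far: 8)
  step 12: ref 3 -> HIT, frames=[3,7,1] (faults so far: 8)
  Optimal total faults: 8

Answer: 9 9 8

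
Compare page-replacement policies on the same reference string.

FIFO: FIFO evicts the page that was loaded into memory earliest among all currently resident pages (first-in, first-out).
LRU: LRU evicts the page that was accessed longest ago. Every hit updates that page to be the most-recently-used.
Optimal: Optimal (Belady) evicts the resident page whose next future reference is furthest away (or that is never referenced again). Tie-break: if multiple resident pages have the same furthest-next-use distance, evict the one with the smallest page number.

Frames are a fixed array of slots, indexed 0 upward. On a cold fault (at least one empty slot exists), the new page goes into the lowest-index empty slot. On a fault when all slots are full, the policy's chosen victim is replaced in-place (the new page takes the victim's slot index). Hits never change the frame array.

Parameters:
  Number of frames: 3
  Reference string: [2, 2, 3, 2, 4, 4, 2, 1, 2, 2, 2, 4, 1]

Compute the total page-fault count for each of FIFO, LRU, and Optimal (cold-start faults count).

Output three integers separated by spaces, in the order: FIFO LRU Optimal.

--- FIFO ---
  step 0: ref 2 -> FAULT, frames=[2,-,-] (faults so far: 1)
  step 1: ref 2 -> HIT, frames=[2,-,-] (faults so far: 1)
  step 2: ref 3 -> FAULT, frames=[2,3,-] (faults so far: 2)
  step 3: ref 2 -> HIT, frames=[2,3,-] (faults so far: 2)
  step 4: ref 4 -> FAULT, frames=[2,3,4] (faults so far: 3)
  step 5: ref 4 -> HIT, frames=[2,3,4] (faults so far: 3)
  step 6: ref 2 -> HIT, frames=[2,3,4] (faults so far: 3)
  step 7: ref 1 -> FAULT, evict 2, frames=[1,3,4] (faults so far: 4)
  step 8: ref 2 -> FAULT, evict 3, frames=[1,2,4] (faults so far: 5)
  step 9: ref 2 -> HIT, frames=[1,2,4] (faults so far: 5)
  step 10: ref 2 -> HIT, frames=[1,2,4] (faults so far: 5)
  step 11: ref 4 -> HIT, frames=[1,2,4] (faults so far: 5)
  step 12: ref 1 -> HIT, frames=[1,2,4] (faults so far: 5)
  FIFO total faults: 5
--- LRU ---
  step 0: ref 2 -> FAULT, frames=[2,-,-] (faults so far: 1)
  step 1: ref 2 -> HIT, frames=[2,-,-] (faults so far: 1)
  step 2: ref 3 -> FAULT, frames=[2,3,-] (faults so far: 2)
  step 3: ref 2 -> HIT, frames=[2,3,-] (faults so far: 2)
  step 4: ref 4 -> FAULT, frames=[2,3,4] (faults so far: 3)
  step 5: ref 4 -> HIT, frames=[2,3,4] (faults so far: 3)
  step 6: ref 2 -> HIT, frames=[2,3,4] (faults so far: 3)
  step 7: ref 1 -> FAULT, evict 3, frames=[2,1,4] (faults so far: 4)
  step 8: ref 2 -> HIT, frames=[2,1,4] (faults so far: 4)
  step 9: ref 2 -> HIT, frames=[2,1,4] (faults so far: 4)
  step 10: ref 2 -> HIT, frames=[2,1,4] (faults so far: 4)
  step 11: ref 4 -> HIT, frames=[2,1,4] (faults so far: 4)
  step 12: ref 1 -> HIT, frames=[2,1,4] (faults so far: 4)
  LRU total faults: 4
--- Optimal ---
  step 0: ref 2 -> FAULT, frames=[2,-,-] (faults so far: 1)
  step 1: ref 2 -> HIT, frames=[2,-,-] (faults so far: 1)
  step 2: ref 3 -> FAULT, frames=[2,3,-] (faults so far: 2)
  step 3: ref 2 -> HIT, frames=[2,3,-] (faults so far: 2)
  step 4: ref 4 -> FAULT, frames=[2,3,4] (faults so far: 3)
  step 5: ref 4 -> HIT, frames=[2,3,4] (faults so far: 3)
  step 6: ref 2 -> HIT, frames=[2,3,4] (faults so far: 3)
  step 7: ref 1 -> FAULT, evict 3, frames=[2,1,4] (faults so far: 4)
  step 8: ref 2 -> HIT, frames=[2,1,4] (faults so far: 4)
  step 9: ref 2 -> HIT, frames=[2,1,4] (faults so far: 4)
  step 10: ref 2 -> HIT, frames=[2,1,4] (faults so far: 4)
  step 11: ref 4 -> HIT, frames=[2,1,4] (faults so far: 4)
  step 12: ref 1 -> HIT, frames=[2,1,4] (faults so far: 4)
  Optimal total faults: 4

Answer: 5 4 4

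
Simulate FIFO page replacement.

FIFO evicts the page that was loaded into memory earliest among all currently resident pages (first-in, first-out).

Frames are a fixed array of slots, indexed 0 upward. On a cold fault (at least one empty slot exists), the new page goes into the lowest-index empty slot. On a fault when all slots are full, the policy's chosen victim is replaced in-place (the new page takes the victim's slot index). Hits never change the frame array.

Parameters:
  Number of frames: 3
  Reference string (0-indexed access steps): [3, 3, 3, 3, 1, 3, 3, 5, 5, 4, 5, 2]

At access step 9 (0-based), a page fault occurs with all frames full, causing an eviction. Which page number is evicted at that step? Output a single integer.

Step 0: ref 3 -> FAULT, frames=[3,-,-]
Step 1: ref 3 -> HIT, frames=[3,-,-]
Step 2: ref 3 -> HIT, frames=[3,-,-]
Step 3: ref 3 -> HIT, frames=[3,-,-]
Step 4: ref 1 -> FAULT, frames=[3,1,-]
Step 5: ref 3 -> HIT, frames=[3,1,-]
Step 6: ref 3 -> HIT, frames=[3,1,-]
Step 7: ref 5 -> FAULT, frames=[3,1,5]
Step 8: ref 5 -> HIT, frames=[3,1,5]
Step 9: ref 4 -> FAULT, evict 3, frames=[4,1,5]
At step 9: evicted page 3

Answer: 3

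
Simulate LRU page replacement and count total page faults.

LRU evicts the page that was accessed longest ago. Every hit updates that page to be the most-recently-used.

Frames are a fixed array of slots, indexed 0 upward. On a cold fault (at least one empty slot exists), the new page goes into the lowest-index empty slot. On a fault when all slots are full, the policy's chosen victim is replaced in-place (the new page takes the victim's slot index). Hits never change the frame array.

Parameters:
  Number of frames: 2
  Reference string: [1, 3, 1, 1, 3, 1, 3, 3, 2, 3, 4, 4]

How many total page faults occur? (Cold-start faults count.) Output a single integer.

Step 0: ref 1 → FAULT, frames=[1,-]
Step 1: ref 3 → FAULT, frames=[1,3]
Step 2: ref 1 → HIT, frames=[1,3]
Step 3: ref 1 → HIT, frames=[1,3]
Step 4: ref 3 → HIT, frames=[1,3]
Step 5: ref 1 → HIT, frames=[1,3]
Step 6: ref 3 → HIT, frames=[1,3]
Step 7: ref 3 → HIT, frames=[1,3]
Step 8: ref 2 → FAULT (evict 1), frames=[2,3]
Step 9: ref 3 → HIT, frames=[2,3]
Step 10: ref 4 → FAULT (evict 2), frames=[4,3]
Step 11: ref 4 → HIT, frames=[4,3]
Total faults: 4

Answer: 4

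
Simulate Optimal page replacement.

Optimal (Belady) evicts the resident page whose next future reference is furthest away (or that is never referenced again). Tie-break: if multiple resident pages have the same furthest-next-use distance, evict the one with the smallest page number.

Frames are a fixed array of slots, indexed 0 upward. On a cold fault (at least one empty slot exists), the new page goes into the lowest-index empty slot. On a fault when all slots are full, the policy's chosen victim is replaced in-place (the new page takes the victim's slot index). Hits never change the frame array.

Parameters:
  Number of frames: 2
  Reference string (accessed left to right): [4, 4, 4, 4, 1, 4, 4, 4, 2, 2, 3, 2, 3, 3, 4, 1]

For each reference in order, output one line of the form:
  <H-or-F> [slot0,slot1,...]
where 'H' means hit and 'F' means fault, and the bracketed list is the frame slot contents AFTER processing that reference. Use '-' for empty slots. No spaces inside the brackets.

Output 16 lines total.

F [4,-]
H [4,-]
H [4,-]
H [4,-]
F [4,1]
H [4,1]
H [4,1]
H [4,1]
F [4,2]
H [4,2]
F [3,2]
H [3,2]
H [3,2]
H [3,2]
F [3,4]
F [1,4]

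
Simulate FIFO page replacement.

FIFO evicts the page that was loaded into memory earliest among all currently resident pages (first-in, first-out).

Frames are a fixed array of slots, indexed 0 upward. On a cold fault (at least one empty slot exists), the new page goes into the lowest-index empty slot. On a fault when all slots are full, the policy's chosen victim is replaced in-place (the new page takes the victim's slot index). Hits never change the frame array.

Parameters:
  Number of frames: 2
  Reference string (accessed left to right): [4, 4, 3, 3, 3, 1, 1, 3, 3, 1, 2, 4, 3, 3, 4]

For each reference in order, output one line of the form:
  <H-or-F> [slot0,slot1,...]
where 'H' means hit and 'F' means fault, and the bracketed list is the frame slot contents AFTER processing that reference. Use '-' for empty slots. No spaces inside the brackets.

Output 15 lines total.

F [4,-]
H [4,-]
F [4,3]
H [4,3]
H [4,3]
F [1,3]
H [1,3]
H [1,3]
H [1,3]
H [1,3]
F [1,2]
F [4,2]
F [4,3]
H [4,3]
H [4,3]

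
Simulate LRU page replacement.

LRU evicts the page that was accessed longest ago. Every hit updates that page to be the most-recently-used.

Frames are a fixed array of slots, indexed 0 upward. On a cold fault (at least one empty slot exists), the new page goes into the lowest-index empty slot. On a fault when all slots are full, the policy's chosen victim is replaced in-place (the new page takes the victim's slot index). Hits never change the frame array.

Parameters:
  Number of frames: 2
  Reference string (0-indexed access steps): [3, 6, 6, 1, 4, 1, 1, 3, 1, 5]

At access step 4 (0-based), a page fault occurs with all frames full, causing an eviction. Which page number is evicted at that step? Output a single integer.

Answer: 6

Derivation:
Step 0: ref 3 -> FAULT, frames=[3,-]
Step 1: ref 6 -> FAULT, frames=[3,6]
Step 2: ref 6 -> HIT, frames=[3,6]
Step 3: ref 1 -> FAULT, evict 3, frames=[1,6]
Step 4: ref 4 -> FAULT, evict 6, frames=[1,4]
At step 4: evicted page 6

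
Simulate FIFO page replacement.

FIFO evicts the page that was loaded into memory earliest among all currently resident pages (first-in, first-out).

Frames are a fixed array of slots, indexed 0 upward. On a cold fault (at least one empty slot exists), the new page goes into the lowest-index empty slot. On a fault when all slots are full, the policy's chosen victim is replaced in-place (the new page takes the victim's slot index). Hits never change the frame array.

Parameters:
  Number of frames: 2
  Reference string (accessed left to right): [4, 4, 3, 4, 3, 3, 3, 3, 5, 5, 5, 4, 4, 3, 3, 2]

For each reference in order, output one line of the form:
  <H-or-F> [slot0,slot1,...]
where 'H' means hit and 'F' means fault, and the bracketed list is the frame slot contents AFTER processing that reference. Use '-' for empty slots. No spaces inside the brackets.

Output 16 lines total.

F [4,-]
H [4,-]
F [4,3]
H [4,3]
H [4,3]
H [4,3]
H [4,3]
H [4,3]
F [5,3]
H [5,3]
H [5,3]
F [5,4]
H [5,4]
F [3,4]
H [3,4]
F [3,2]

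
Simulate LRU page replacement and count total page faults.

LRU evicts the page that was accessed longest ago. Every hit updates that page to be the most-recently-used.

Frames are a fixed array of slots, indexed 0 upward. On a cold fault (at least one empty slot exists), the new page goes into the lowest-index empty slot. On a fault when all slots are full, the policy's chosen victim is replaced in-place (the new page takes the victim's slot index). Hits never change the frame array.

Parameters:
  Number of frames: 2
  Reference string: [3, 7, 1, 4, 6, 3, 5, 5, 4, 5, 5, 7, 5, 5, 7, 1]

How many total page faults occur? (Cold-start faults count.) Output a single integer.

Answer: 10

Derivation:
Step 0: ref 3 → FAULT, frames=[3,-]
Step 1: ref 7 → FAULT, frames=[3,7]
Step 2: ref 1 → FAULT (evict 3), frames=[1,7]
Step 3: ref 4 → FAULT (evict 7), frames=[1,4]
Step 4: ref 6 → FAULT (evict 1), frames=[6,4]
Step 5: ref 3 → FAULT (evict 4), frames=[6,3]
Step 6: ref 5 → FAULT (evict 6), frames=[5,3]
Step 7: ref 5 → HIT, frames=[5,3]
Step 8: ref 4 → FAULT (evict 3), frames=[5,4]
Step 9: ref 5 → HIT, frames=[5,4]
Step 10: ref 5 → HIT, frames=[5,4]
Step 11: ref 7 → FAULT (evict 4), frames=[5,7]
Step 12: ref 5 → HIT, frames=[5,7]
Step 13: ref 5 → HIT, frames=[5,7]
Step 14: ref 7 → HIT, frames=[5,7]
Step 15: ref 1 → FAULT (evict 5), frames=[1,7]
Total faults: 10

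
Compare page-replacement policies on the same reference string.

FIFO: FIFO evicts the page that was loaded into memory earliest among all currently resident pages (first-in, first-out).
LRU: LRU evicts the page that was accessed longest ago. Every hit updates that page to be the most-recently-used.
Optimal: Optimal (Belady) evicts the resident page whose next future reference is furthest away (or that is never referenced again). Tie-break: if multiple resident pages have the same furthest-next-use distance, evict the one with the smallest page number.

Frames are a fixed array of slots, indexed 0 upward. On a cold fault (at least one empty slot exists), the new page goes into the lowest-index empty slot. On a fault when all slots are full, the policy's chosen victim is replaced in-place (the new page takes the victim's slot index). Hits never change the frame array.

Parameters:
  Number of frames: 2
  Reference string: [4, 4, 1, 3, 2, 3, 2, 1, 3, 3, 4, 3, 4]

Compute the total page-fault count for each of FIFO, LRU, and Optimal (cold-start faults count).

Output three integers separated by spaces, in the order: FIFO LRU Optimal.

--- FIFO ---
  step 0: ref 4 -> FAULT, frames=[4,-] (faults so far: 1)
  step 1: ref 4 -> HIT, frames=[4,-] (faults so far: 1)
  step 2: ref 1 -> FAULT, frames=[4,1] (faults so far: 2)
  step 3: ref 3 -> FAULT, evict 4, frames=[3,1] (faults so far: 3)
  step 4: ref 2 -> FAULT, evict 1, frames=[3,2] (faults so far: 4)
  step 5: ref 3 -> HIT, frames=[3,2] (faults so far: 4)
  step 6: ref 2 -> HIT, frames=[3,2] (faults so far: 4)
  step 7: ref 1 -> FAULT, evict 3, frames=[1,2] (faults so far: 5)
  step 8: ref 3 -> FAULT, evict 2, frames=[1,3] (faults so far: 6)
  step 9: ref 3 -> HIT, frames=[1,3] (faults so far: 6)
  step 10: ref 4 -> FAULT, evict 1, frames=[4,3] (faults so far: 7)
  step 11: ref 3 -> HIT, frames=[4,3] (faults so far: 7)
  step 12: ref 4 -> HIT, frames=[4,3] (faults so far: 7)
  FIFO total faults: 7
--- LRU ---
  step 0: ref 4 -> FAULT, frames=[4,-] (faults so far: 1)
  step 1: ref 4 -> HIT, frames=[4,-] (faults so far: 1)
  step 2: ref 1 -> FAULT, frames=[4,1] (faults so far: 2)
  step 3: ref 3 -> FAULT, evict 4, frames=[3,1] (faults so far: 3)
  step 4: ref 2 -> FAULT, evict 1, frames=[3,2] (faults so far: 4)
  step 5: ref 3 -> HIT, frames=[3,2] (faults so far: 4)
  step 6: ref 2 -> HIT, frames=[3,2] (faults so far: 4)
  step 7: ref 1 -> FAULT, evict 3, frames=[1,2] (faults so far: 5)
  step 8: ref 3 -> FAULT, evict 2, frames=[1,3] (faults so far: 6)
  step 9: ref 3 -> HIT, frames=[1,3] (faults so far: 6)
  step 10: ref 4 -> FAULT, evict 1, frames=[4,3] (faults so far: 7)
  step 11: ref 3 -> HIT, frames=[4,3] (faults so far: 7)
  step 12: ref 4 -> HIT, frames=[4,3] (faults so far: 7)
  LRU total faults: 7
--- Optimal ---
  step 0: ref 4 -> FAULT, frames=[4,-] (faults so far: 1)
  step 1: ref 4 -> HIT, frames=[4,-] (faults so far: 1)
  step 2: ref 1 -> FAULT, frames=[4,1] (faults so far: 2)
  step 3: ref 3 -> FAULT, evict 4, frames=[3,1] (faults so far: 3)
  step 4: ref 2 -> FAULT, evict 1, frames=[3,2] (faults so far: 4)
  step 5: ref 3 -> HIT, frames=[3,2] (faults so far: 4)
  step 6: ref 2 -> HIT, frames=[3,2] (faults so far: 4)
  step 7: ref 1 -> FAULT, evict 2, frames=[3,1] (faults so far: 5)
  step 8: ref 3 -> HIT, frames=[3,1] (faults so far: 5)
  step 9: ref 3 -> HIT, frames=[3,1] (faults so far: 5)
  step 10: ref 4 -> FAULT, evict 1, frames=[3,4] (faults so far: 6)
  step 11: ref 3 -> HIT, frames=[3,4] (faults so far: 6)
  step 12: ref 4 -> HIT, frames=[3,4] (faults so far: 6)
  Optimal total faults: 6

Answer: 7 7 6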